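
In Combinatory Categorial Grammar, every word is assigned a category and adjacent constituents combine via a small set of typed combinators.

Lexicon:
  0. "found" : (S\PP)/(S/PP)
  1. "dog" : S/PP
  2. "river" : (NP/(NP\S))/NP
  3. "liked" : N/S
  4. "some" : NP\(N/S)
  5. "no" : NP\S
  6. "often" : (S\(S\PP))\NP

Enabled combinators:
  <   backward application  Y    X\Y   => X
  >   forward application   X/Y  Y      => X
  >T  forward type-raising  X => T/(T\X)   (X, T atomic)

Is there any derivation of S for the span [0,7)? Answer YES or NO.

YES

[0,7] S   <
  [0,2] S\PP   >
    [0,1] "found" : (S\PP)/(S/PP)
    [1,2] "dog" : S/PP
  [2,7] S\(S\PP)   <
    [2,6] NP   >
      [2,5] NP/(NP\S)   >
        [2,3] "river" : (NP/(NP\S))/NP
        [3,5] NP   <
          [3,4] "liked" : N/S
          [4,5] "some" : NP\(N/S)
      [5,6] "no" : NP\S
    [6,7] "often" : (S\(S\PP))\NP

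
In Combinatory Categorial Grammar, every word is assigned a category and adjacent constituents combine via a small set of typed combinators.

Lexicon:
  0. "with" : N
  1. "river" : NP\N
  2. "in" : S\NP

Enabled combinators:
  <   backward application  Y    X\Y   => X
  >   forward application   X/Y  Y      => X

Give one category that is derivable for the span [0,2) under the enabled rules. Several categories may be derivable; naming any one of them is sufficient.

NP

[0,3] S   <
  [0,2] NP   <
    [0,1] "with" : N
    [1,2] "river" : NP\N
  [2,3] "in" : S\NP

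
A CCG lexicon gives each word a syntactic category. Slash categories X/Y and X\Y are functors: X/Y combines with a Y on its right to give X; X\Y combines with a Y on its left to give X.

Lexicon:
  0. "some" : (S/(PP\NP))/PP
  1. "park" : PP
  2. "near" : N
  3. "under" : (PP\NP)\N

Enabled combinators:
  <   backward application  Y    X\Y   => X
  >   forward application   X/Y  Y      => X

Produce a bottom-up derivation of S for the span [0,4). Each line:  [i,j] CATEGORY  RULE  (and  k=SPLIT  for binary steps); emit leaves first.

[0,1] (S/(PP\NP))/PP  lex  "some"
[1,2] PP  lex  "park"
[0,2] S/(PP\NP)  >  k=1
[2,3] N  lex  "near"
[3,4] (PP\NP)\N  lex  "under"
[2,4] PP\NP  <  k=3
[0,4] S  >  k=2

[0,4] S   >
  [0,2] S/(PP\NP)   >
    [0,1] "some" : (S/(PP\NP))/PP
    [1,2] "park" : PP
  [2,4] PP\NP   <
    [2,3] "near" : N
    [3,4] "under" : (PP\NP)\N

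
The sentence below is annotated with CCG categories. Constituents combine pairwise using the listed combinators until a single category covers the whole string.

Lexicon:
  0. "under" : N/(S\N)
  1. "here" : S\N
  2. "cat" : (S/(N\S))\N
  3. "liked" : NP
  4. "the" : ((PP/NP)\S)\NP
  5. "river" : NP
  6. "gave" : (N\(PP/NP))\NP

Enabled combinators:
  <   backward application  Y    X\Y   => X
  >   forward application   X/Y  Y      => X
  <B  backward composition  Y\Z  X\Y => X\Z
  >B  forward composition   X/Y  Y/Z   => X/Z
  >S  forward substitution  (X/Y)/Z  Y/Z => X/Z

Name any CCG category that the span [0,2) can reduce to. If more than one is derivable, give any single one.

N

[0,7] S   >
  [0,3] S/(N\S)   <
    [0,2] N   >
      [0,1] "under" : N/(S\N)
      [1,2] "here" : S\N
    [2,3] "cat" : (S/(N\S))\N
  [3,7] N\S   <B
    [3,5] (PP/NP)\S   <
      [3,4] "liked" : NP
      [4,5] "the" : ((PP/NP)\S)\NP
    [5,7] N\(PP/NP)   <
      [5,6] "river" : NP
      [6,7] "gave" : (N\(PP/NP))\NP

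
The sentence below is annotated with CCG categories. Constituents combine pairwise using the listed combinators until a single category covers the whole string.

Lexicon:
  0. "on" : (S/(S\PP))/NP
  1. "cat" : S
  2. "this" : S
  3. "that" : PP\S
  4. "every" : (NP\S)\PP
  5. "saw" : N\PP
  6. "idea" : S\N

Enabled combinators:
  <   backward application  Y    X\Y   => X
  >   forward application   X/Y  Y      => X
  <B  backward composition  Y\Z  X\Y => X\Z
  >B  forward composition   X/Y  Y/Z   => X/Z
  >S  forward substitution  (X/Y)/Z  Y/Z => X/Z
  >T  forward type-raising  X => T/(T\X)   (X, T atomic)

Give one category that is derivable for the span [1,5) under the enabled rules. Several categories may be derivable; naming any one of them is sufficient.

[0,7] S   >
  [0,5] S/(S\PP)   >
    [0,1] "on" : (S/(S\PP))/NP
    [1,5] NP   <
      [1,2] "cat" : S
      [2,5] NP\S   <
        [2,4] PP   >
          [2,3] PP/(PP\S)   >T
            [2,3] "this" : S
          [3,4] "that" : PP\S
        [4,5] "every" : (NP\S)\PP
  [5,7] S\PP   <B
    [5,6] "saw" : N\PP
    [6,7] "idea" : S\N

NP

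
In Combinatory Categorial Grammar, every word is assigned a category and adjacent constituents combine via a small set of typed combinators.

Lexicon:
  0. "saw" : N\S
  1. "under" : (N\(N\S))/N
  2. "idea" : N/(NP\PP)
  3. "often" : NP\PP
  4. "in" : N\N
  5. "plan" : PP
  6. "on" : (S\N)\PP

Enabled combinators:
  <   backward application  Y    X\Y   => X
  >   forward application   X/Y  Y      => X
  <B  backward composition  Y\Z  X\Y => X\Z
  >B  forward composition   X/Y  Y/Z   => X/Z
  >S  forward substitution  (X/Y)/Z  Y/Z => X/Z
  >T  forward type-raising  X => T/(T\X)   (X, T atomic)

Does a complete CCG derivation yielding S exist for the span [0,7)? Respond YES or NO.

[0,7] S   <
  [0,4] N   <
    [0,1] "saw" : N\S
    [1,4] N\(N\S)   >
      [1,2] "under" : (N\(N\S))/N
      [2,4] N   >
        [2,3] "idea" : N/(NP\PP)
        [3,4] "often" : NP\PP
  [4,7] S\N   <B
    [4,5] "in" : N\N
    [5,7] S\N   <
      [5,6] "plan" : PP
      [6,7] "on" : (S\N)\PP

YES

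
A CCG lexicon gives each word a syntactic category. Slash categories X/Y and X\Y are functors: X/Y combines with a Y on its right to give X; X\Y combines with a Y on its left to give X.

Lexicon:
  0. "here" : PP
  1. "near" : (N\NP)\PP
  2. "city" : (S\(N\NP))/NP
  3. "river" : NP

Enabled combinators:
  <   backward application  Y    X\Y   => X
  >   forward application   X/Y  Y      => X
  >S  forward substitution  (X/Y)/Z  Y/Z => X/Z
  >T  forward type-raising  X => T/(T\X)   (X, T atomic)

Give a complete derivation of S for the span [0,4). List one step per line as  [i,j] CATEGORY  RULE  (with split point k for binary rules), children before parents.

[0,4] S   <
  [0,2] N\NP   <
    [0,1] "here" : PP
    [1,2] "near" : (N\NP)\PP
  [2,4] S\(N\NP)   >
    [2,3] "city" : (S\(N\NP))/NP
    [3,4] "river" : NP

[0,1] PP  lex  "here"
[1,2] (N\NP)\PP  lex  "near"
[0,2] N\NP  <  k=1
[2,3] (S\(N\NP))/NP  lex  "city"
[3,4] NP  lex  "river"
[2,4] S\(N\NP)  >  k=3
[0,4] S  <  k=2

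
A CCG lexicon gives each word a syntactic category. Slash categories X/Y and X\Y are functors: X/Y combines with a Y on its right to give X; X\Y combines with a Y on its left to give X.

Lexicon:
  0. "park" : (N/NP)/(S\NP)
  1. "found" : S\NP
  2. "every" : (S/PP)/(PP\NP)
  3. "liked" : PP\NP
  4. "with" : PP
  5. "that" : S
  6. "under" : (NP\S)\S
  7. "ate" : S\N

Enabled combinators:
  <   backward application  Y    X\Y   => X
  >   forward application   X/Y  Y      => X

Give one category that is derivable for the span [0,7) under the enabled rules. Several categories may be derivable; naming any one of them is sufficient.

[0,8] S   <
  [0,7] N   >
    [0,2] N/NP   >
      [0,1] "park" : (N/NP)/(S\NP)
      [1,2] "found" : S\NP
    [2,7] NP   <
      [2,5] S   >
        [2,4] S/PP   >
          [2,3] "every" : (S/PP)/(PP\NP)
          [3,4] "liked" : PP\NP
        [4,5] "with" : PP
      [5,7] NP\S   <
        [5,6] "that" : S
        [6,7] "under" : (NP\S)\S
  [7,8] "ate" : S\N

N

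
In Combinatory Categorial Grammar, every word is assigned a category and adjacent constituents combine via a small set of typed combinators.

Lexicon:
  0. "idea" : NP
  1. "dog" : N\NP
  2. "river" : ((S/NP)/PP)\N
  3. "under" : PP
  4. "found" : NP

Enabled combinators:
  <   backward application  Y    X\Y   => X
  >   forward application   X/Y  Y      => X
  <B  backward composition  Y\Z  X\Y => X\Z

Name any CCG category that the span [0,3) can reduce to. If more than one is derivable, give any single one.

[0,5] S   >
  [0,4] S/NP   >
    [0,3] (S/NP)/PP   <
      [0,2] N   <
        [0,1] "idea" : NP
        [1,2] "dog" : N\NP
      [2,3] "river" : ((S/NP)/PP)\N
    [3,4] "under" : PP
  [4,5] "found" : NP

(S/NP)/PP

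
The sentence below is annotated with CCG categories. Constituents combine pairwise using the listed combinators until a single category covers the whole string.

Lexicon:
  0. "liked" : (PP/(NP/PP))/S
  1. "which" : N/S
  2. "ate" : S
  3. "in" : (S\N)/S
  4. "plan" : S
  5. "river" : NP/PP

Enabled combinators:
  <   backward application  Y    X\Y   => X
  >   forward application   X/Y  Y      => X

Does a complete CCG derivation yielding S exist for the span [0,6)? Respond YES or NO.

NO

(PP/(NP/PP))/S N/S S (S\N)/S S NP/PP
CKY chart[0,6] = {PP}; S ∉ chart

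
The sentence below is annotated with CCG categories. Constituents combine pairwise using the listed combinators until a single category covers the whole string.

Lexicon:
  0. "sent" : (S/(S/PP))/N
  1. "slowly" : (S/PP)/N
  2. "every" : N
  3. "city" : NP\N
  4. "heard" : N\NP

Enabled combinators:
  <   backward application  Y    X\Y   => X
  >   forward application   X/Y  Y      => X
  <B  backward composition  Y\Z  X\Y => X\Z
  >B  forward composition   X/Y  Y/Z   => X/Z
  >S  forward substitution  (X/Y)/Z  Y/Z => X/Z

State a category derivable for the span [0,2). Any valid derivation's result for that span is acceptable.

[0,5] S   >
  [0,2] S/N   >S
    [0,1] "sent" : (S/(S/PP))/N
    [1,2] "slowly" : (S/PP)/N
  [2,5] N   <
    [2,4] NP   <
      [2,3] "every" : N
      [3,4] "city" : NP\N
    [4,5] "heard" : N\NP

S/N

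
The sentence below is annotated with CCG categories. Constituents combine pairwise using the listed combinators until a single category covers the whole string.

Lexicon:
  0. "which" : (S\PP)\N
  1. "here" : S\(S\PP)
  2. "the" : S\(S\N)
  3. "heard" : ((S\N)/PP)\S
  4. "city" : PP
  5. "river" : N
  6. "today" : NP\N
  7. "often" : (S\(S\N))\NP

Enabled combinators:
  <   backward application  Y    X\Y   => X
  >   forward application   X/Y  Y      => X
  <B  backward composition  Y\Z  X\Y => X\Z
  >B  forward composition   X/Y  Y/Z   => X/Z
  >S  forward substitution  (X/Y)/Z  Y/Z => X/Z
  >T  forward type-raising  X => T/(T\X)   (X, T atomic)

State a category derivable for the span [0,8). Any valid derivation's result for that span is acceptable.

S

[0,8] S   <
  [0,5] S\N   >
    [0,4] (S\N)/PP   <
      [0,3] S   <
        [0,2] S\N   <B
          [0,1] "which" : (S\PP)\N
          [1,2] "here" : S\(S\PP)
        [2,3] "the" : S\(S\N)
      [3,4] "heard" : ((S\N)/PP)\S
    [4,5] "city" : PP
  [5,8] S\(S\N)   <
    [5,7] NP   >
      [5,6] NP/(NP\N)   >T
        [5,6] "river" : N
      [6,7] "today" : NP\N
    [7,8] "often" : (S\(S\N))\NP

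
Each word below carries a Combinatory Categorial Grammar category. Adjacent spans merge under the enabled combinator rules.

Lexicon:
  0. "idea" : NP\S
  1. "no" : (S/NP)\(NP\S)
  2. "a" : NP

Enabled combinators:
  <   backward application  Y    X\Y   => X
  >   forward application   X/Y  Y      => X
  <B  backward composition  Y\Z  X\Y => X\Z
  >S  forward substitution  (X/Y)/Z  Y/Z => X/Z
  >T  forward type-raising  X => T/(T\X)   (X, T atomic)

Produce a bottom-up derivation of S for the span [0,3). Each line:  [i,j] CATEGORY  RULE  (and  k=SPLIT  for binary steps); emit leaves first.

[0,3] S   >
  [0,2] S/NP   <
    [0,1] "idea" : NP\S
    [1,2] "no" : (S/NP)\(NP\S)
  [2,3] "a" : NP

[0,1] NP\S  lex  "idea"
[1,2] (S/NP)\(NP\S)  lex  "no"
[0,2] S/NP  <  k=1
[2,3] NP  lex  "a"
[0,3] S  >  k=2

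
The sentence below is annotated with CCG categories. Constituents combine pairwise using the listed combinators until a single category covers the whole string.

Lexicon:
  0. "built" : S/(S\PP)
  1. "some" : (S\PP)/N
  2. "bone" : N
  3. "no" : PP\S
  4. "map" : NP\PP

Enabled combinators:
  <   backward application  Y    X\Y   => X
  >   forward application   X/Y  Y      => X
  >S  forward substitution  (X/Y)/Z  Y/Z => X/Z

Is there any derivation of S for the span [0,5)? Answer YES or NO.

NO

S/(S\PP) (S\PP)/N N PP\S NP\PP
CKY chart[0,5] = {NP}; S ∉ chart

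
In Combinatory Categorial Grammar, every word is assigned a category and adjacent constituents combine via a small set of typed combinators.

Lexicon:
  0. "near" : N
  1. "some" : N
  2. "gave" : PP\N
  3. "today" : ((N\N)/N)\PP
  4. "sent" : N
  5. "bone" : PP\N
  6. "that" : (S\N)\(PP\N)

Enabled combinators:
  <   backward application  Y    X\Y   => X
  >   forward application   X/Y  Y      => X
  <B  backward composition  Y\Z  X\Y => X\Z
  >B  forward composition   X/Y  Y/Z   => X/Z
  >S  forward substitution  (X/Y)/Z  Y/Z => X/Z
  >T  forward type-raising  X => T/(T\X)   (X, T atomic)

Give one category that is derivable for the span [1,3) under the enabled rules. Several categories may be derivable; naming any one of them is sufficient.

[0,7] S   >
  [0,1] S/(S\N)   >T
    [0,1] "near" : N
  [1,7] S\N   <B
    [1,5] N\N   >
      [1,4] (N\N)/N   <
        [1,3] PP   <
          [1,2] "some" : N
          [2,3] "gave" : PP\N
        [3,4] "today" : ((N\N)/N)\PP
      [4,5] "sent" : N
    [5,7] S\N   <
      [5,6] "bone" : PP\N
      [6,7] "that" : (S\N)\(PP\N)

PP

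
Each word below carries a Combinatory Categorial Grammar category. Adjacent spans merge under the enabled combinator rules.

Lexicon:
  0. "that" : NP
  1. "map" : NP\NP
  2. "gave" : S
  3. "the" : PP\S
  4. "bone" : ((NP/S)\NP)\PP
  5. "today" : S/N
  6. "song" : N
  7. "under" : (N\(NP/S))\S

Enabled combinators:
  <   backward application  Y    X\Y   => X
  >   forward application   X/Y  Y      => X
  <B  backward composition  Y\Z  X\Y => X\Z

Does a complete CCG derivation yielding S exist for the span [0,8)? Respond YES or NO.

NO

NP NP\NP S PP\S ((NP/S)\NP)\PP S/N N (N\(NP/S))\S
CKY chart[0,8] = {N}; S ∉ chart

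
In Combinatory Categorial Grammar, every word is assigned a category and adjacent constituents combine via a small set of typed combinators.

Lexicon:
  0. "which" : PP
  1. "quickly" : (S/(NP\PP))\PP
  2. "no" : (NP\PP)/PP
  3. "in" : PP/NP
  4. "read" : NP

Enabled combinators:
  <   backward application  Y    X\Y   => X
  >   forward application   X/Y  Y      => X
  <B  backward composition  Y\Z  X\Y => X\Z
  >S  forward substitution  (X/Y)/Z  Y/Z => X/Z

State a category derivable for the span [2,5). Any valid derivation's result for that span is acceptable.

NP\PP

[0,5] S   >
  [0,2] S/(NP\PP)   <
    [0,1] "which" : PP
    [1,2] "quickly" : (S/(NP\PP))\PP
  [2,5] NP\PP   >
    [2,3] "no" : (NP\PP)/PP
    [3,5] PP   >
      [3,4] "in" : PP/NP
      [4,5] "read" : NP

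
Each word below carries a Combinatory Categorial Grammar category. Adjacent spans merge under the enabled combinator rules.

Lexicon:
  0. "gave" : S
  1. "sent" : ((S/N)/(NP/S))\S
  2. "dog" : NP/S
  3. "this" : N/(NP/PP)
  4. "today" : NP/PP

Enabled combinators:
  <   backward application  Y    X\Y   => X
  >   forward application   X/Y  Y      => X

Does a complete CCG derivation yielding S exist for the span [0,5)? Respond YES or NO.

YES

[0,5] S   >
  [0,3] S/N   >
    [0,2] (S/N)/(NP/S)   <
      [0,1] "gave" : S
      [1,2] "sent" : ((S/N)/(NP/S))\S
    [2,3] "dog" : NP/S
  [3,5] N   >
    [3,4] "this" : N/(NP/PP)
    [4,5] "today" : NP/PP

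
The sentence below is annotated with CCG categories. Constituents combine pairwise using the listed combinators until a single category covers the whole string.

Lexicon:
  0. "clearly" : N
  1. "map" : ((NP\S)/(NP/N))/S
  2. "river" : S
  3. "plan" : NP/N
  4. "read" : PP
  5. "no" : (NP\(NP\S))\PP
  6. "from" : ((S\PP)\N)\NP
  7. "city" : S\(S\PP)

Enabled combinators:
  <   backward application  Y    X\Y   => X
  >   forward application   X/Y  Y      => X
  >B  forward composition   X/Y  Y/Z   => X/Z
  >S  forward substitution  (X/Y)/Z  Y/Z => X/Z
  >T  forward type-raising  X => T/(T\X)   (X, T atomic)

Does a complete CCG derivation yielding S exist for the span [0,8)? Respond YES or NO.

[0,8] S   <
  [0,7] S\PP   <
    [0,1] "clearly" : N
    [1,7] (S\PP)\N   <
      [1,6] NP   <
        [1,4] NP\S   >
          [1,3] (NP\S)/(NP/N)   >
            [1,2] "map" : ((NP\S)/(NP/N))/S
            [2,3] "river" : S
          [3,4] "plan" : NP/N
        [4,6] NP\(NP\S)   <
          [4,5] "read" : PP
          [5,6] "no" : (NP\(NP\S))\PP
      [6,7] "from" : ((S\PP)\N)\NP
  [7,8] "city" : S\(S\PP)

YES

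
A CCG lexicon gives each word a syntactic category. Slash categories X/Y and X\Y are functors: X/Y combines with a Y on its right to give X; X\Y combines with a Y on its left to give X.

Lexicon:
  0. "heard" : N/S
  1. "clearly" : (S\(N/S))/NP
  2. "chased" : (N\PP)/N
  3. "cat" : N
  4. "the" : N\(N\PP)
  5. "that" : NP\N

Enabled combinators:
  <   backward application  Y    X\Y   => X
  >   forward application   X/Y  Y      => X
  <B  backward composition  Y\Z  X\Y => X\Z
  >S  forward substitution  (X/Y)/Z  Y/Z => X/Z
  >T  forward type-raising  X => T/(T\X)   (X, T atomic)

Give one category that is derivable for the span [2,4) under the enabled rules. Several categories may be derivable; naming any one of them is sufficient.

N\PP

[0,6] S   <
  [0,1] "heard" : N/S
  [1,6] S\(N/S)   >
    [1,2] "clearly" : (S\(N/S))/NP
    [2,6] NP   <
      [2,5] N   <
        [2,4] N\PP   >
          [2,3] "chased" : (N\PP)/N
          [3,4] "cat" : N
        [4,5] "the" : N\(N\PP)
      [5,6] "that" : NP\N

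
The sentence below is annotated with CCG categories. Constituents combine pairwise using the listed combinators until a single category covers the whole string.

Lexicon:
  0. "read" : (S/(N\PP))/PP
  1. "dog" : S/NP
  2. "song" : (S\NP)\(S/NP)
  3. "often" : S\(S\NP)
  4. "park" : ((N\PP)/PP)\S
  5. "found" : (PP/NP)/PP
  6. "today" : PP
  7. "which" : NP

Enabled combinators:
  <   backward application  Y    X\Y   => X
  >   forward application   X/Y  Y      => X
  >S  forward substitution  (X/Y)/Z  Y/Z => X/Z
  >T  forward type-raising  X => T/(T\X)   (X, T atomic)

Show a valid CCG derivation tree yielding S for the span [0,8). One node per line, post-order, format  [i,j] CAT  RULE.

[0,8] S   >
  [0,5] S/PP   >S
    [0,1] "read" : (S/(N\PP))/PP
    [1,5] (N\PP)/PP   <
      [1,4] S   <
        [1,3] S\NP   <
          [1,2] "dog" : S/NP
          [2,3] "song" : (S\NP)\(S/NP)
        [3,4] "often" : S\(S\NP)
      [4,5] "park" : ((N\PP)/PP)\S
  [5,8] PP   >
    [5,7] PP/NP   >
      [5,6] "found" : (PP/NP)/PP
      [6,7] "today" : PP
    [7,8] "which" : NP

[0,1] (S/(N\PP))/PP  lex  "read"
[1,2] S/NP  lex  "dog"
[2,3] (S\NP)\(S/NP)  lex  "song"
[1,3] S\NP  <  k=2
[3,4] S\(S\NP)  lex  "often"
[1,4] S  <  k=3
[4,5] ((N\PP)/PP)\S  lex  "park"
[1,5] (N\PP)/PP  <  k=4
[0,5] S/PP  >S  k=1
[5,6] (PP/NP)/PP  lex  "found"
[6,7] PP  lex  "today"
[5,7] PP/NP  >  k=6
[7,8] NP  lex  "which"
[5,8] PP  >  k=7
[0,8] S  >  k=5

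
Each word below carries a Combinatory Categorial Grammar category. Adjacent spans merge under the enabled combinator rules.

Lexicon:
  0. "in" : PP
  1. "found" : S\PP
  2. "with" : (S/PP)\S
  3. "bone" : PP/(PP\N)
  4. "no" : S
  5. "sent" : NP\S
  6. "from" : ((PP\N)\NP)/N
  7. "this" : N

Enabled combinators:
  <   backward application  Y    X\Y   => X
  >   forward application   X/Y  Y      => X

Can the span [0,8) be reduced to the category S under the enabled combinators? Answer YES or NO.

[0,8] S   >
  [0,3] S/PP   <
    [0,2] S   <
      [0,1] "in" : PP
      [1,2] "found" : S\PP
    [2,3] "with" : (S/PP)\S
  [3,8] PP   >
    [3,4] "bone" : PP/(PP\N)
    [4,8] PP\N   <
      [4,6] NP   <
        [4,5] "no" : S
        [5,6] "sent" : NP\S
      [6,8] (PP\N)\NP   >
        [6,7] "from" : ((PP\N)\NP)/N
        [7,8] "this" : N

YES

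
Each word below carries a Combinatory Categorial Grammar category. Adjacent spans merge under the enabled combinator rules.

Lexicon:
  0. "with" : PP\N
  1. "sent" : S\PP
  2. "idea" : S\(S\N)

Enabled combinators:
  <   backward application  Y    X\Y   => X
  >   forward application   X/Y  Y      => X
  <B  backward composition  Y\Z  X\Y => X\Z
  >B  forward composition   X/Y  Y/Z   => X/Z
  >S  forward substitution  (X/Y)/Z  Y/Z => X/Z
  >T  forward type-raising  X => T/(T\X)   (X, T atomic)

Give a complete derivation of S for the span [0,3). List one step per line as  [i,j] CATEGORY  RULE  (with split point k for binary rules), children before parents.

[0,3] S   <
  [0,2] S\N   <B
    [0,1] "with" : PP\N
    [1,2] "sent" : S\PP
  [2,3] "idea" : S\(S\N)

[0,1] PP\N  lex  "with"
[1,2] S\PP  lex  "sent"
[0,2] S\N  <B  k=1
[2,3] S\(S\N)  lex  "idea"
[0,3] S  <  k=2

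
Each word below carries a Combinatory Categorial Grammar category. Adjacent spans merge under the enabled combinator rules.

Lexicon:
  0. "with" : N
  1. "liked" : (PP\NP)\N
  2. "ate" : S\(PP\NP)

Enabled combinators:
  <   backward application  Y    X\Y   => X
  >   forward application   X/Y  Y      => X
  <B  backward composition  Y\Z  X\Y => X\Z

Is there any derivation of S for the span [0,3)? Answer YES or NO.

YES

[0,3] S   <
  [0,2] PP\NP   <
    [0,1] "with" : N
    [1,2] "liked" : (PP\NP)\N
  [2,3] "ate" : S\(PP\NP)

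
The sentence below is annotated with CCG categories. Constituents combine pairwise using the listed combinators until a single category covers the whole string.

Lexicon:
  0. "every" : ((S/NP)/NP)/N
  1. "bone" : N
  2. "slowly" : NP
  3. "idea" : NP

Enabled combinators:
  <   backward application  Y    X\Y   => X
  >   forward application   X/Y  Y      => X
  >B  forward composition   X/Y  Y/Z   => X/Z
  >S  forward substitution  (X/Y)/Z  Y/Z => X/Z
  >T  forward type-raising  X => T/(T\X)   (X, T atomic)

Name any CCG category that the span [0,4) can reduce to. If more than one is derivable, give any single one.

[0,4] S   >
  [0,3] S/NP   >
    [0,2] (S/NP)/NP   >
      [0,1] "every" : ((S/NP)/NP)/N
      [1,2] "bone" : N
    [2,3] "slowly" : NP
  [3,4] "idea" : NP

S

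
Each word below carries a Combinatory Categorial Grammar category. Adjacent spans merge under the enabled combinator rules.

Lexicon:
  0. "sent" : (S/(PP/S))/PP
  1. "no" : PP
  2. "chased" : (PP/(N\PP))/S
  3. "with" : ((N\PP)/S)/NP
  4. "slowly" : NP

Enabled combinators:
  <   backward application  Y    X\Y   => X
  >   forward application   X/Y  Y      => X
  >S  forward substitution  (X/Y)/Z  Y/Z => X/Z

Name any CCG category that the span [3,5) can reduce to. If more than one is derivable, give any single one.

[0,5] S   >
  [0,2] S/(PP/S)   >
    [0,1] "sent" : (S/(PP/S))/PP
    [1,2] "no" : PP
  [2,5] PP/S   >S
    [2,3] "chased" : (PP/(N\PP))/S
    [3,5] (N\PP)/S   >
      [3,4] "with" : ((N\PP)/S)/NP
      [4,5] "slowly" : NP

(N\PP)/S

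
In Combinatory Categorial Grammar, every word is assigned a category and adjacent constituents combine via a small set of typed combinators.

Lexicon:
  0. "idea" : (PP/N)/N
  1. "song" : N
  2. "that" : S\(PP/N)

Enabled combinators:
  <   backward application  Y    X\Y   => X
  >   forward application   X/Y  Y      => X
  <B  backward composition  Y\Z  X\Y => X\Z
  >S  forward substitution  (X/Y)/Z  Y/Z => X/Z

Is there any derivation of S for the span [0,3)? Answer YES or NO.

YES

[0,3] S   <
  [0,2] PP/N   >
    [0,1] "idea" : (PP/N)/N
    [1,2] "song" : N
  [2,3] "that" : S\(PP/N)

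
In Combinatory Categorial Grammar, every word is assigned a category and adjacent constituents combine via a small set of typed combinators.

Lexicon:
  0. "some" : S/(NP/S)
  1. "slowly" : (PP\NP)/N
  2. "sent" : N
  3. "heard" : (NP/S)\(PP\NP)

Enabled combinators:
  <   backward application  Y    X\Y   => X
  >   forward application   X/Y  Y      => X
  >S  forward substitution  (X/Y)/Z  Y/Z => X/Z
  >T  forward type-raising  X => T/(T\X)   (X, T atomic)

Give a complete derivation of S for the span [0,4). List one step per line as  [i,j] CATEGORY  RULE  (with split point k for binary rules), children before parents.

[0,4] S   >
  [0,1] "some" : S/(NP/S)
  [1,4] NP/S   <
    [1,3] PP\NP   >
      [1,2] "slowly" : (PP\NP)/N
      [2,3] "sent" : N
    [3,4] "heard" : (NP/S)\(PP\NP)

[0,1] S/(NP/S)  lex  "some"
[1,2] (PP\NP)/N  lex  "slowly"
[2,3] N  lex  "sent"
[1,3] PP\NP  >  k=2
[3,4] (NP/S)\(PP\NP)  lex  "heard"
[1,4] NP/S  <  k=3
[0,4] S  >  k=1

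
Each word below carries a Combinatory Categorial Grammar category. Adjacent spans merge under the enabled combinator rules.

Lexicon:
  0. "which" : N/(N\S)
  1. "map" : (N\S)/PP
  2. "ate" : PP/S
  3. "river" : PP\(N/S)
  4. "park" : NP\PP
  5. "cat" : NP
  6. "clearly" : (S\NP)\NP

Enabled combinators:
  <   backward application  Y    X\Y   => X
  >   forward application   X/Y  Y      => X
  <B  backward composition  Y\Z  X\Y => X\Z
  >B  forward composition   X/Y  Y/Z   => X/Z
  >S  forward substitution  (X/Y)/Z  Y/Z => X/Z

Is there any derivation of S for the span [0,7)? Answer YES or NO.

[0,7] S   <
  [0,5] NP   <
    [0,4] PP   <
      [0,3] N/S   >B
        [0,2] N/PP   >B
          [0,1] "which" : N/(N\S)
          [1,2] "map" : (N\S)/PP
        [2,3] "ate" : PP/S
      [3,4] "river" : PP\(N/S)
    [4,5] "park" : NP\PP
  [5,7] S\NP   <
    [5,6] "cat" : NP
    [6,7] "clearly" : (S\NP)\NP

YES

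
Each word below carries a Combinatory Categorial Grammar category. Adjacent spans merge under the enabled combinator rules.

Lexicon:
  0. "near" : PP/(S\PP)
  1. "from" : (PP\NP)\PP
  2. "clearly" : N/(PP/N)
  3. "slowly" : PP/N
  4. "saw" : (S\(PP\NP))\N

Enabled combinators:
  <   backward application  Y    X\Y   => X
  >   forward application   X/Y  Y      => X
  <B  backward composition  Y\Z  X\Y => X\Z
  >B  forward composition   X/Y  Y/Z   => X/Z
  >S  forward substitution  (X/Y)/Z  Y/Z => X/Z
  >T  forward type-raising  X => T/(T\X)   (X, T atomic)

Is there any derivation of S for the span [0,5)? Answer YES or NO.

NO

PP/(S\PP) (PP\NP)\PP N/(PP/N) PP/N (S\(PP\NP))\N
CKY chart[0,5] = {N/(N\PP), NP/(NP\PP), PP, PP/(PP\PP), S/(S\PP)}; S ∉ chart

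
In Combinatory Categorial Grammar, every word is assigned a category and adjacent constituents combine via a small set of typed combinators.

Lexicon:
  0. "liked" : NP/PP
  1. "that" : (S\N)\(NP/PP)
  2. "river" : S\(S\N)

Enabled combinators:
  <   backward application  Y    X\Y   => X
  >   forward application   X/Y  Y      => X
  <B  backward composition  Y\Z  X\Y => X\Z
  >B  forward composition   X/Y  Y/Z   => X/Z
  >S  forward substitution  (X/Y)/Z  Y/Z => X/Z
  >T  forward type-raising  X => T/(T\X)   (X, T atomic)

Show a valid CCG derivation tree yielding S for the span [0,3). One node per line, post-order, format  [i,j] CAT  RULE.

[0,3] S   <
  [0,2] S\N   <
    [0,1] "liked" : NP/PP
    [1,2] "that" : (S\N)\(NP/PP)
  [2,3] "river" : S\(S\N)

[0,1] NP/PP  lex  "liked"
[1,2] (S\N)\(NP/PP)  lex  "that"
[0,2] S\N  <  k=1
[2,3] S\(S\N)  lex  "river"
[0,3] S  <  k=2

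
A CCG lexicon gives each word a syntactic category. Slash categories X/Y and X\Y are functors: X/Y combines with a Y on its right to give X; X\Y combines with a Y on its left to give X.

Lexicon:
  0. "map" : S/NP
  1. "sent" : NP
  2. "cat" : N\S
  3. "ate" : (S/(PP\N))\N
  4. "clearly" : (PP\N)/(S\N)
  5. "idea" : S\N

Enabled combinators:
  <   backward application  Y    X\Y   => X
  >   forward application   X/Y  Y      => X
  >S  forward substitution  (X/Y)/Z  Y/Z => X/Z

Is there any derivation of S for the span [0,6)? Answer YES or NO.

YES

[0,6] S   >
  [0,4] S/(PP\N)   <
    [0,3] N   <
      [0,2] S   >
        [0,1] "map" : S/NP
        [1,2] "sent" : NP
      [2,3] "cat" : N\S
    [3,4] "ate" : (S/(PP\N))\N
  [4,6] PP\N   >
    [4,5] "clearly" : (PP\N)/(S\N)
    [5,6] "idea" : S\N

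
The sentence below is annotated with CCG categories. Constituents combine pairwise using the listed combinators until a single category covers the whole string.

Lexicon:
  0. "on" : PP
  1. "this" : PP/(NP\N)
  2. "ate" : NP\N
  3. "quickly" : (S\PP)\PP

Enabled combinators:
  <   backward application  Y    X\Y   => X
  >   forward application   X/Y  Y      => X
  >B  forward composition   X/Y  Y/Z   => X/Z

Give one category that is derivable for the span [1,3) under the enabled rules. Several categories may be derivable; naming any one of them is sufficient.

PP

[0,4] S   <
  [0,1] "on" : PP
  [1,4] S\PP   <
    [1,3] PP   >
      [1,2] "this" : PP/(NP\N)
      [2,3] "ate" : NP\N
    [3,4] "quickly" : (S\PP)\PP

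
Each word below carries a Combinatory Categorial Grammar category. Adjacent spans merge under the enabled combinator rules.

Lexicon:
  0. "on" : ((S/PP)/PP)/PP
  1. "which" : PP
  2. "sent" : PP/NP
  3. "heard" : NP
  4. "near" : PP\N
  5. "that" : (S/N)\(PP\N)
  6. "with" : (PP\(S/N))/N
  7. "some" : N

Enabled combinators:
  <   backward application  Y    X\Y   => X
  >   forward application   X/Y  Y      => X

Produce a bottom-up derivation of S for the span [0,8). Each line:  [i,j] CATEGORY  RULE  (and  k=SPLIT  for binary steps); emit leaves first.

[0,8] S   >
  [0,4] S/PP   >
    [0,2] (S/PP)/PP   >
      [0,1] "on" : ((S/PP)/PP)/PP
      [1,2] "which" : PP
    [2,4] PP   >
      [2,3] "sent" : PP/NP
      [3,4] "heard" : NP
  [4,8] PP   <
    [4,6] S/N   <
      [4,5] "near" : PP\N
      [5,6] "that" : (S/N)\(PP\N)
    [6,8] PP\(S/N)   >
      [6,7] "with" : (PP\(S/N))/N
      [7,8] "some" : N

[0,1] ((S/PP)/PP)/PP  lex  "on"
[1,2] PP  lex  "which"
[0,2] (S/PP)/PP  >  k=1
[2,3] PP/NP  lex  "sent"
[3,4] NP  lex  "heard"
[2,4] PP  >  k=3
[0,4] S/PP  >  k=2
[4,5] PP\N  lex  "near"
[5,6] (S/N)\(PP\N)  lex  "that"
[4,6] S/N  <  k=5
[6,7] (PP\(S/N))/N  lex  "with"
[7,8] N  lex  "some"
[6,8] PP\(S/N)  >  k=7
[4,8] PP  <  k=6
[0,8] S  >  k=4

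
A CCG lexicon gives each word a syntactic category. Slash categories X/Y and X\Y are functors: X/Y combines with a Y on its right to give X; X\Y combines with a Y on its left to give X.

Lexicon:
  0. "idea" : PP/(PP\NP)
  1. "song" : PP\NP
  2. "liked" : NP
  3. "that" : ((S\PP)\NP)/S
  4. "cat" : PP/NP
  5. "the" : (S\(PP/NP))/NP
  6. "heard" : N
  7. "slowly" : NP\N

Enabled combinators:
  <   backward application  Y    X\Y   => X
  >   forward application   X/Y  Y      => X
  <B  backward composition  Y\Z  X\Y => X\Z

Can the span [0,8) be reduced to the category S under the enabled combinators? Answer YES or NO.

YES

[0,8] S   <
  [0,2] PP   >
    [0,1] "idea" : PP/(PP\NP)
    [1,2] "song" : PP\NP
  [2,8] S\PP   <
    [2,3] "liked" : NP
    [3,8] (S\PP)\NP   >
      [3,4] "that" : ((S\PP)\NP)/S
      [4,8] S   <
        [4,5] "cat" : PP/NP
        [5,8] S\(PP/NP)   >
          [5,6] "the" : (S\(PP/NP))/NP
          [6,8] NP   <
            [6,7] "heard" : N
            [7,8] "slowly" : NP\N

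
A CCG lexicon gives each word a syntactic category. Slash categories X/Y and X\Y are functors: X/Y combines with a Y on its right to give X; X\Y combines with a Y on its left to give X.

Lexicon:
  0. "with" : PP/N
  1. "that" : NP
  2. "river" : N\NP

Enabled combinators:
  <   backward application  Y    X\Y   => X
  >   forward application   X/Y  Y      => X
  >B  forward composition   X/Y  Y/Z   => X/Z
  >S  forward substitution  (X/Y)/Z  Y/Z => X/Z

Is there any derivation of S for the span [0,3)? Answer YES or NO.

PP/N NP N\NP
CKY chart[0,3] = {PP}; S ∉ chart

NO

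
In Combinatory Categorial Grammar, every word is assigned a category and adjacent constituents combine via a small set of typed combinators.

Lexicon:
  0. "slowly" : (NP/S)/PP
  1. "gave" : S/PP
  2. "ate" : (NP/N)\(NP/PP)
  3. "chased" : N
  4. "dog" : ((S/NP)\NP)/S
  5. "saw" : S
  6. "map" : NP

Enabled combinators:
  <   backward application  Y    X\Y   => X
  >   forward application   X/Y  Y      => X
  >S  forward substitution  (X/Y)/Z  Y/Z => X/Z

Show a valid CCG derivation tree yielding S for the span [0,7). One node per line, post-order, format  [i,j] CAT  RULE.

[0,7] S   >
  [0,6] S/NP   <
    [0,4] NP   >
      [0,3] NP/N   <
        [0,2] NP/PP   >S
          [0,1] "slowly" : (NP/S)/PP
          [1,2] "gave" : S/PP
        [2,3] "ate" : (NP/N)\(NP/PP)
      [3,4] "chased" : N
    [4,6] (S/NP)\NP   >
      [4,5] "dog" : ((S/NP)\NP)/S
      [5,6] "saw" : S
  [6,7] "map" : NP

[0,1] (NP/S)/PP  lex  "slowly"
[1,2] S/PP  lex  "gave"
[0,2] NP/PP  >S  k=1
[2,3] (NP/N)\(NP/PP)  lex  "ate"
[0,3] NP/N  <  k=2
[3,4] N  lex  "chased"
[0,4] NP  >  k=3
[4,5] ((S/NP)\NP)/S  lex  "dog"
[5,6] S  lex  "saw"
[4,6] (S/NP)\NP  >  k=5
[0,6] S/NP  <  k=4
[6,7] NP  lex  "map"
[0,7] S  >  k=6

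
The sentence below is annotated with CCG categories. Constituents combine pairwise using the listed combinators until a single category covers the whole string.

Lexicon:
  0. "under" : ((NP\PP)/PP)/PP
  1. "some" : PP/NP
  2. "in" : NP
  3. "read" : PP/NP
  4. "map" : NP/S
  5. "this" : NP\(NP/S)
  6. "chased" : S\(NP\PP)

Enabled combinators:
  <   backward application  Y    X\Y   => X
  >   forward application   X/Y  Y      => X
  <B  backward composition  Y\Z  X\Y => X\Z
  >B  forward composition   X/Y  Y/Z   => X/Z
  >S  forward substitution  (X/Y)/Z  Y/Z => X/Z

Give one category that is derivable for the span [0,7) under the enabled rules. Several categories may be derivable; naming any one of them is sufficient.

[0,7] S   <
  [0,6] NP\PP   >
    [0,3] (NP\PP)/PP   >
      [0,1] "under" : ((NP\PP)/PP)/PP
      [1,3] PP   >
        [1,2] "some" : PP/NP
        [2,3] "in" : NP
    [3,6] PP   >
      [3,4] "read" : PP/NP
      [4,6] NP   <
        [4,5] "map" : NP/S
        [5,6] "this" : NP\(NP/S)
  [6,7] "chased" : S\(NP\PP)

S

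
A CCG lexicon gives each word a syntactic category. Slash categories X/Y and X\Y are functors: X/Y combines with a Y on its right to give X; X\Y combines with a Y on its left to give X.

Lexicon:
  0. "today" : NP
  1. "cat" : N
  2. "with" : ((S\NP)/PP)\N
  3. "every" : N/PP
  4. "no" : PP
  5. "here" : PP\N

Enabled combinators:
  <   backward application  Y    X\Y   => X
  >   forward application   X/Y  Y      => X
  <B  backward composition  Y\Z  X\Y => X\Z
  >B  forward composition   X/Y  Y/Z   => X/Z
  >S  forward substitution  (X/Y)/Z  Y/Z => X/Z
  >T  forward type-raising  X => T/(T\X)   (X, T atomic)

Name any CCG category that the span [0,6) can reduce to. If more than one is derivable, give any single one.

S

[0,6] S   >
  [0,1] S/(S\NP)   >T
    [0,1] "today" : NP
  [1,6] S\NP   >
    [1,3] (S\NP)/PP   <
      [1,2] "cat" : N
      [2,3] "with" : ((S\NP)/PP)\N
    [3,6] PP   <
      [3,5] N   >
        [3,4] "every" : N/PP
        [4,5] "no" : PP
      [5,6] "here" : PP\N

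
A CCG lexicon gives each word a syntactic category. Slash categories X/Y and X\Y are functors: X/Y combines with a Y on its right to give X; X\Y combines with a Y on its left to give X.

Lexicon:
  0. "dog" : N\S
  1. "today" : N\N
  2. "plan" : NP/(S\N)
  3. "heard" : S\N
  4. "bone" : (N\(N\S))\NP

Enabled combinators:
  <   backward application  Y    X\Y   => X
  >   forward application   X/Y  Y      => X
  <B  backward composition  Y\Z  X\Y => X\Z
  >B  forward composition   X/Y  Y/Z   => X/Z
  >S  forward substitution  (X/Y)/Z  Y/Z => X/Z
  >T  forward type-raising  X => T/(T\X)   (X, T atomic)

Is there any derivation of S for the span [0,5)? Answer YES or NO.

NO

N\S N\N NP/(S\N) S\N (N\(N\S))\NP
CKY chart[0,5] = {N, N/(N\N), NP/(NP\N), PP/(PP\N), S/(S\N)}; S ∉ chart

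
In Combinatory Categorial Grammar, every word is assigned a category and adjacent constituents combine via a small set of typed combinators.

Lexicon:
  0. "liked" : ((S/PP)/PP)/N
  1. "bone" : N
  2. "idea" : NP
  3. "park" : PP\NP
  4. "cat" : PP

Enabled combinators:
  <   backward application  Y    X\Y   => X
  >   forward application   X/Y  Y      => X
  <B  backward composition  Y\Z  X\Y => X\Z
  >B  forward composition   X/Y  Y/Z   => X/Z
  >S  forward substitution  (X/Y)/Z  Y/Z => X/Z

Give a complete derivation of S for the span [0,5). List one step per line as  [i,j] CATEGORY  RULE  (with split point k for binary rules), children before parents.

[0,1] ((S/PP)/PP)/N  lex  "liked"
[1,2] N  lex  "bone"
[0,2] (S/PP)/PP  >  k=1
[2,3] NP  lex  "idea"
[3,4] PP\NP  lex  "park"
[2,4] PP  <  k=3
[0,4] S/PP  >  k=2
[4,5] PP  lex  "cat"
[0,5] S  >  k=4

[0,5] S   >
  [0,4] S/PP   >
    [0,2] (S/PP)/PP   >
      [0,1] "liked" : ((S/PP)/PP)/N
      [1,2] "bone" : N
    [2,4] PP   <
      [2,3] "idea" : NP
      [3,4] "park" : PP\NP
  [4,5] "cat" : PP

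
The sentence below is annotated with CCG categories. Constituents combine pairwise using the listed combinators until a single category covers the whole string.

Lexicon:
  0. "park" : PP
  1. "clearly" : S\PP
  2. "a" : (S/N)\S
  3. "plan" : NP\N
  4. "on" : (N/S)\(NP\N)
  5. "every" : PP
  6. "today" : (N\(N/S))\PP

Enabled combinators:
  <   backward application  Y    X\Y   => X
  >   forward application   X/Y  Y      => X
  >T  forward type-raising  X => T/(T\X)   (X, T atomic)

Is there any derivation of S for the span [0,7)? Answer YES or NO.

[0,7] S   >
  [0,3] S/N   <
    [0,2] S   >
      [0,1] S/(S\PP)   >T
        [0,1] "park" : PP
      [1,2] "clearly" : S\PP
    [2,3] "a" : (S/N)\S
  [3,7] N   <
    [3,5] N/S   <
      [3,4] "plan" : NP\N
      [4,5] "on" : (N/S)\(NP\N)
    [5,7] N\(N/S)   <
      [5,6] "every" : PP
      [6,7] "today" : (N\(N/S))\PP

YES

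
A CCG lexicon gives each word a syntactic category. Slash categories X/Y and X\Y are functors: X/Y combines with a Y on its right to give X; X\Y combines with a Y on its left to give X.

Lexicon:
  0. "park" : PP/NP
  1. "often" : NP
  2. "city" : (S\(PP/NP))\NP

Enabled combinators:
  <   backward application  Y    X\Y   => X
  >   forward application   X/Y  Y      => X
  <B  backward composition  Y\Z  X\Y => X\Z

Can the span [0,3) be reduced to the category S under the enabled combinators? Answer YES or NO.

YES

[0,3] S   <
  [0,1] "park" : PP/NP
  [1,3] S\(PP/NP)   <
    [1,2] "often" : NP
    [2,3] "city" : (S\(PP/NP))\NP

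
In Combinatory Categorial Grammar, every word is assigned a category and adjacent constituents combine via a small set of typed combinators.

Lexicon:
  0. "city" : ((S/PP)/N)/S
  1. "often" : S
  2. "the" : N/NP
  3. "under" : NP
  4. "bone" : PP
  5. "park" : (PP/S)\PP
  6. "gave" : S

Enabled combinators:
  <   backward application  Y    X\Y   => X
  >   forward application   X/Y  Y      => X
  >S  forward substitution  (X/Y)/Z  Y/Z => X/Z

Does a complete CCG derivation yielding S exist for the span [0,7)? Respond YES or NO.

[0,7] S   >
  [0,4] S/PP   >
    [0,2] (S/PP)/N   >
      [0,1] "city" : ((S/PP)/N)/S
      [1,2] "often" : S
    [2,4] N   >
      [2,3] "the" : N/NP
      [3,4] "under" : NP
  [4,7] PP   >
    [4,6] PP/S   <
      [4,5] "bone" : PP
      [5,6] "park" : (PP/S)\PP
    [6,7] "gave" : S

YES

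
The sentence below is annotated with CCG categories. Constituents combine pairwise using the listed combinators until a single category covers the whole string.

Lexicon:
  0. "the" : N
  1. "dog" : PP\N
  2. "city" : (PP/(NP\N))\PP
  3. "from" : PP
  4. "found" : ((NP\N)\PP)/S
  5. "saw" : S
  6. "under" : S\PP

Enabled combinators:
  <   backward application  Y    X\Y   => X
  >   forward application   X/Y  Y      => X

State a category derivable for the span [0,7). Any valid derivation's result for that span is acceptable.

[0,7] S   <
  [0,6] PP   >
    [0,3] PP/(NP\N)   <
      [0,2] PP   <
        [0,1] "the" : N
        [1,2] "dog" : PP\N
      [2,3] "city" : (PP/(NP\N))\PP
    [3,6] NP\N   <
      [3,4] "from" : PP
      [4,6] (NP\N)\PP   >
        [4,5] "found" : ((NP\N)\PP)/S
        [5,6] "saw" : S
  [6,7] "under" : S\PP

S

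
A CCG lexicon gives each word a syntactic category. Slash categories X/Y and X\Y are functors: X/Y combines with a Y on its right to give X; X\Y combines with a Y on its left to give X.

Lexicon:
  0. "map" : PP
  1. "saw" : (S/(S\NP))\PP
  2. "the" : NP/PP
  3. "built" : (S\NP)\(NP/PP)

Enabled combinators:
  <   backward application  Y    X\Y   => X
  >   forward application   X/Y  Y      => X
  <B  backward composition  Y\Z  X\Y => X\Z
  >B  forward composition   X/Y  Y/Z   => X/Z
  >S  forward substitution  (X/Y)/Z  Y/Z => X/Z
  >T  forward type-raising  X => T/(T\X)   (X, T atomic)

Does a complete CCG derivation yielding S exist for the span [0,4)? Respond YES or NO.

YES

[0,4] S   >
  [0,2] S/(S\NP)   <
    [0,1] "map" : PP
    [1,2] "saw" : (S/(S\NP))\PP
  [2,4] S\NP   <
    [2,3] "the" : NP/PP
    [3,4] "built" : (S\NP)\(NP/PP)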